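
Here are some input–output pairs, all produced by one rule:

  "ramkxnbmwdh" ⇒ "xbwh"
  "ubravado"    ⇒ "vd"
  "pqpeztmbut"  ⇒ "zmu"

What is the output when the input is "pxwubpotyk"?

boy

What's happening: delete the first 3 characters, then keep every other character starting from the second (positions 2nd, 4th, 6th, ...).
Starting from "pxwubpotyk": after the first operation, "ubpotyk"; after the second, "boy".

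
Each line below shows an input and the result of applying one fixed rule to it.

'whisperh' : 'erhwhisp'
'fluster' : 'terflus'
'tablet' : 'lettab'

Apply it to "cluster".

terclus

Rule — move the last 3 characters to the front (rotate right by 3).
On "cluster" that produces "terclus".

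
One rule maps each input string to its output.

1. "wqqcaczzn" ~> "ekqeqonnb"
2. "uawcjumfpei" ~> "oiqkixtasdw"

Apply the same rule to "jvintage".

jxbwohsu

Rule — swap each adjacent pair of characters (1↔2, 3↔4, ...), then shift every letter 12 places backward in the alphabet (wrapping around).
Applying both steps to "jvintage": "vjniateg", then "jxbwohsu".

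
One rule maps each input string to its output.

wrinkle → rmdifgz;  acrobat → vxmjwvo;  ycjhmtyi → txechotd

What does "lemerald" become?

gzhzmvgy

The transformation: shift every letter 5 places backward in the alphabet (wrapping around).
Applying that to "lemerald" gives "gzhzmvgy".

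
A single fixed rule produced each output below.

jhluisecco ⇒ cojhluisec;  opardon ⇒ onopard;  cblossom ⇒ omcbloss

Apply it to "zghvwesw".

swzghvwe

In each case the input is transformed by: move the last 2 characters to the front (rotate right by 2).
"zghvwesw" → "swzghvwe".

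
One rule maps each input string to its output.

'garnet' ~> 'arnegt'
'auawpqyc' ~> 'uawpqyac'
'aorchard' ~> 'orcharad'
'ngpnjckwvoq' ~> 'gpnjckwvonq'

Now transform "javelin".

avelijn

Each output is the input with this applied: swap the first and last characters, then move the first character to the end.
For "javelin", step one produces "navelij"; step two turns that into "avelijn".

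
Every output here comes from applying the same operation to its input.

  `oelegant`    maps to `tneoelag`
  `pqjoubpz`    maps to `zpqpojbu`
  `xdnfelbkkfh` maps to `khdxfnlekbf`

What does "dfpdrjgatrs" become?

The rule is to swap each adjacent pair of characters (1↔2, 3↔4, ...), then move the last 2 characters to the front (rotate right by 2).
Applying both steps to "dfpdrjgatrs": "fddpjragrts", then "tsfddpjragr".

tsfddpjragr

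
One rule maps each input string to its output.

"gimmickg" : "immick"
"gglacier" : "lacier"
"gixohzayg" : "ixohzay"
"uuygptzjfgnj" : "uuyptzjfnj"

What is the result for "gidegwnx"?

idewnx

The transformation: remove every "g".
For "gidegwnx" the result is "idewnx".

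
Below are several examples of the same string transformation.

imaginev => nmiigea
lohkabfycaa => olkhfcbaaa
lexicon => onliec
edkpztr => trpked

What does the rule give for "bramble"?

What's happening: sort the characters into reverse alphabetical order, then delete the first character.
Starting from "bramble": after the first operation, "rmlebba"; after the second, "mlebba".

mlebba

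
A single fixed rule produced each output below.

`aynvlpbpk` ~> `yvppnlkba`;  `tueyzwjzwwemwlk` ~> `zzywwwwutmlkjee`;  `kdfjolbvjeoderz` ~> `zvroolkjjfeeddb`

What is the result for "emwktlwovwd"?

In each case the input is transformed by: sort the characters into reverse alphabetical order.
So "emwktlwovwd" becomes "wwwvtomlked".

wwwvtomlked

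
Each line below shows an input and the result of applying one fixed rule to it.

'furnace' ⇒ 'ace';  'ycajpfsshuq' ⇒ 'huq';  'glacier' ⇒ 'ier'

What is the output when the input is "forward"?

ard

Each output is the input with this applied: keep only the last 3 characters.
On "forward" that produces "ard".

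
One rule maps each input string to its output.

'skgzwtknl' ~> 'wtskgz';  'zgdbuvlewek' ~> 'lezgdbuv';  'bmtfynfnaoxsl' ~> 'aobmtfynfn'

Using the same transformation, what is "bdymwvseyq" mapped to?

vsbdymw

Looking at the pairs, the operation is to delete the last 3 characters, then move the last 2 characters to the front (rotate right by 2).
"bdymwvseyq" → "bdymwvs" → "vsbdymw".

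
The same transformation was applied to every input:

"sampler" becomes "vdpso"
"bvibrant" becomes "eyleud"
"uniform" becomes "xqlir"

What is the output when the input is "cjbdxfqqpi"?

The pattern: shift every letter 3 places forward in the alphabet (wrapping around), then delete the last 2 characters.
Working it through for "cjbdxfqqpi": intermediate "fmegaittsl", final "fmegaitt".

fmegaitt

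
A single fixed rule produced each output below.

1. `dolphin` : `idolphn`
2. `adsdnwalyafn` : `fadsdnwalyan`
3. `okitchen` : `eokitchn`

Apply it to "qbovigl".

The rule is to move the last character to the front, then swap the first and last characters.
For "qbovigl", step one produces "lqbovig"; step two turns that into "gqbovil".
(Check on "okitchen": → "nokitche" → "eokitchn" ✓)

gqbovil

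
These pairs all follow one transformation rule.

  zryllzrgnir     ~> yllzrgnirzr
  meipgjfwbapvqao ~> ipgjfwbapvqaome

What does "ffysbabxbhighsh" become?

ysbabxbhighshff

Rule — move the first 2 characters to the end (rotate left by 2).
Doing the same to "ffysbabxbhighsh": "ysbabxbhighshff".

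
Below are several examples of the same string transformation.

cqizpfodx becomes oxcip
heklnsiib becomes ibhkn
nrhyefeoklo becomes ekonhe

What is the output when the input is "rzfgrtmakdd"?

mkdrfr

Looking at the pairs, the operation is to keep every other character starting from the first (positions 1st, 3rd, 5th, ...), then move the first 3 characters to the end (rotate left by 3).
"rzfgrtmakdd" → "rfrmkd" → "mkdrfr".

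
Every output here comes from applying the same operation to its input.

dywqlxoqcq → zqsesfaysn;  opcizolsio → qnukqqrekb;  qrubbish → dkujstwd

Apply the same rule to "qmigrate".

In each case the input is transformed by: shift every letter 2 places forward in the alphabet (wrapping around), then swap the front and back halves of the string.
Starting from "qmigrate": after the first operation, "sokitcvg"; after the second, "tcvgsoki".
(Check on "dywqlxoqcq": → "faysnzqses" → "zqsesfaysn" ✓)

tcvgsoki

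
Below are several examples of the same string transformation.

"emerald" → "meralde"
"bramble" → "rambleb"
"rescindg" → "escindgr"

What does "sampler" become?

In each case the input is transformed by: move the first character to the end.
For "sampler" the result is "amplers".

amplers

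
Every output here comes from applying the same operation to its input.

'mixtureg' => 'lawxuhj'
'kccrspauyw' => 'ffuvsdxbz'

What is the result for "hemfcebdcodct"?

The rule is to shift every letter 3 places forward in the alphabet (wrapping around), then delete the first character.
"hemfcebdcodct" → "khpifhegfrgfw" → "hpifhegfrgfw".

hpifhegfrgfw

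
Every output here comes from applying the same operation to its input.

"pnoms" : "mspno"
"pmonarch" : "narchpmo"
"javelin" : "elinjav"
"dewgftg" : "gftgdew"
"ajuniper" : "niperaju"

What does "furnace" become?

nacefur

What's happening: move the first 3 characters to the end (rotate left by 3).
On "furnace" that produces "nacefur".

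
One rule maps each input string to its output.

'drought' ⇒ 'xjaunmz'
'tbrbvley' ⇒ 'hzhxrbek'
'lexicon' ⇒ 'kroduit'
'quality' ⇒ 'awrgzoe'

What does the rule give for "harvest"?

gnbxykz

Rule — swap each adjacent pair of characters (1↔2, 3↔4, ...), then shift every letter 6 places forward in the alphabet (wrapping around).
Starting from "harvest": after the first operation, "ahvrset"; after the second, "gnbxykz".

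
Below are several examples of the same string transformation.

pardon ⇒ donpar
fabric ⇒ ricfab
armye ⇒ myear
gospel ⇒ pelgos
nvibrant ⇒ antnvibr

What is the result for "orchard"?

The rule is to move the last 3 characters to the front (rotate right by 3).
Applying that to "orchard" gives "ardorch".

ardorch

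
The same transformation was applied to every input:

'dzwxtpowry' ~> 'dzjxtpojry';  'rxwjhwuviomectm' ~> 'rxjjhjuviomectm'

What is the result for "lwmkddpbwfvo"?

Looking at the pairs, the operation is to replace every "w" with "j".
So "lwmkddpbwfvo" becomes "ljmkddpbjfvo".

ljmkddpbjfvo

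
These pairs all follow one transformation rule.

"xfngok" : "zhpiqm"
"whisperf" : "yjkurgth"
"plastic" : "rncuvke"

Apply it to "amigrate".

cokitcvg

What's happening: shift every letter 2 places forward in the alphabet (wrapping around).
Doing the same to "amigrate": "cokitcvg".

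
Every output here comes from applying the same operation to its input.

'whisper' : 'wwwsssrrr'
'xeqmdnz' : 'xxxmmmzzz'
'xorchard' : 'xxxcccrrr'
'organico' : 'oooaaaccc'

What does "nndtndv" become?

nnntttvvv

Rule — keep one character in every 3, starting at position 1 (positions 1st, 4th, 7th, ...), then repeat every character 3 times.
"nndtndv" → "ntv" → "nnntttvvv".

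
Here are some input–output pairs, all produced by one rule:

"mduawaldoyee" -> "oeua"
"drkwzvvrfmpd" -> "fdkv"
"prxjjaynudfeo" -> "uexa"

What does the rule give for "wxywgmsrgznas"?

gaym

Rule — keep one character in every 3, starting at position 3 (positions 3rd, 6th, 9th, ...), then move the last 2 characters to the front (rotate right by 2).
Doing the same to "wxywgmsrgznas": "gaym".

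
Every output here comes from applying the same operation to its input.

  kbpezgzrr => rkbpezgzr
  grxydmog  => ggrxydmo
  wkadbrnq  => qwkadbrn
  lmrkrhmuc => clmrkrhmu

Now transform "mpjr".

The transformation: move the last character to the front.
"mpjr" → "rmpj".

rmpj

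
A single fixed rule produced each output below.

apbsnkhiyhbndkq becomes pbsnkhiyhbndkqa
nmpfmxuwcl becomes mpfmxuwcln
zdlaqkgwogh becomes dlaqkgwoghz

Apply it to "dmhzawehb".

The pattern: move the first character to the end.
"dmhzawehb" → "mhzawehbd".

mhzawehbd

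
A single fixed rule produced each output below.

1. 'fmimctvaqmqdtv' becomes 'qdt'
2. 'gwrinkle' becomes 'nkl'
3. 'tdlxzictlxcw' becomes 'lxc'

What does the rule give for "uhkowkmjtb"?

mjt

The rule is to move the last character to the front, then keep only the last 3 characters.
Starting from "uhkowkmjtb": after the first operation, "buhkowkmjt"; after the second, "mjt".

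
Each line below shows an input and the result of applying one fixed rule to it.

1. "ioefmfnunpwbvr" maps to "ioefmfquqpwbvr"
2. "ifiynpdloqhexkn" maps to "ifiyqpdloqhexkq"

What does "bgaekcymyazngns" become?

bgaekcymyazqgqs

Rule — replace every "n" with "q".
So "bgaekcymyazngns" becomes "bgaekcymyazqgqs".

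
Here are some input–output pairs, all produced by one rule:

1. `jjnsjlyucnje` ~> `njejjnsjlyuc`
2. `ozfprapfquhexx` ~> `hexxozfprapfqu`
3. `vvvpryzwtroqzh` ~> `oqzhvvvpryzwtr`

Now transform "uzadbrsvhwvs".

wvsuzadbrsvh

The pattern: move the first 3 characters to the end (rotate left by 3), then swap the front and back halves of the string.
On "uzadbrsvhwvs": the first step gives "dbrsvhwvsuza", and the second then gives "wvsuzadbrsvh".
(Check on "vvvpryzwtroqzh": → "pryzwtroqzhvvv" → "oqzhvvvpryzwtr" ✓)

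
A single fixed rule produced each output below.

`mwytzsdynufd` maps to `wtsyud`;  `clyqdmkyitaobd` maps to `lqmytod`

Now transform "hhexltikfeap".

hxtkep

The pattern: keep every other character starting from the second (positions 2nd, 4th, 6th, ...).
Applying that to "hhexltikfeap" gives "hxtkep".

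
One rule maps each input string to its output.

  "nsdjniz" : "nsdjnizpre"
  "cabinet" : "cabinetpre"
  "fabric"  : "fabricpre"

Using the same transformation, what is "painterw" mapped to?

painterwpre

In each case the input is transformed by: append "pre".
For "painterw" the result is "painterwpre".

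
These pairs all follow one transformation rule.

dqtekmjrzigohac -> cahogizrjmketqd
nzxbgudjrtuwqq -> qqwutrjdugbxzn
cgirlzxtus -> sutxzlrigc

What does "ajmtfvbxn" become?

nxbvftmja

Rule — reverse the string.
Applying that to "ajmtfvbxn" gives "nxbvftmja".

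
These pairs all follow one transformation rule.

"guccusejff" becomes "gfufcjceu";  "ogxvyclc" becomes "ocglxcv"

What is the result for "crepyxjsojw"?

Each output is the input with this applied: take characters alternately from the front and the back (1st, last, 2nd, 2nd-last, ...), then delete the last character.
On "crepyxjsojw": the first step gives "cwrjeopsyjx", and the second then gives "cwrjeopsyj".

cwrjeopsyj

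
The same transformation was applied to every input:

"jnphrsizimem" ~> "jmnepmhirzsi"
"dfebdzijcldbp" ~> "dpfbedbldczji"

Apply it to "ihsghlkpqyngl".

The rule is to take characters alternately from the front and the back (1st, last, 2nd, 2nd-last, ...).
For "ihsghlkpqyngl" the result is "ilhgsngyhqlpk".

ilhgsngyhqlpk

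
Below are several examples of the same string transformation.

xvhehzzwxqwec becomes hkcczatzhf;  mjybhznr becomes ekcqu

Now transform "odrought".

Rule — delete the first 3 characters, then shift every letter 3 places forward in the alphabet (wrapping around).
Applying that to "odrought" gives "rxjkw".

rxjkw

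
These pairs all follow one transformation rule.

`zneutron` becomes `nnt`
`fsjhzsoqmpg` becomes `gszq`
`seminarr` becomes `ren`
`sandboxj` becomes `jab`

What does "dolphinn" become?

noh

The pattern: keep one character in every 3, starting at position 2 (positions 2nd, 5th, 8th, ...), then move the last character to the front.
Starting from "dolphinn": after the first operation, "ohn"; after the second, "noh".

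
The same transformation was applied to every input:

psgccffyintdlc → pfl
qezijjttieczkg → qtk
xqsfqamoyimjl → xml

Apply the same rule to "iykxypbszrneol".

ibo

In each case the input is transformed by: keep every other character starting from the first (positions 1st, 3rd, 5th, ...), then keep one character in every 3, starting at position 1 (positions 1st, 4th, 7th, ...).
Doing the same to "iykxypbszrneol": "ibo".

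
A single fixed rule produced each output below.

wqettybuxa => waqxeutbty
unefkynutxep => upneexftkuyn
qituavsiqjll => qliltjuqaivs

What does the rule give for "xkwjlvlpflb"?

xbklwfjpllv

Rule — take characters alternately from the front and the back (1st, last, 2nd, 2nd-last, ...).
Doing the same to "xkwjlvlpflb": "xbklwfjpllv".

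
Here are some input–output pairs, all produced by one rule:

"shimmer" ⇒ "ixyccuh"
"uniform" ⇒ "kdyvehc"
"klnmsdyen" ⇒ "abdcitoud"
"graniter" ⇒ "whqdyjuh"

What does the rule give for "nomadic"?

Each output is the input with this applied: shift every letter 10 places backward in the alphabet (wrapping around).
On "nomadic" that produces "decqtys".

decqtys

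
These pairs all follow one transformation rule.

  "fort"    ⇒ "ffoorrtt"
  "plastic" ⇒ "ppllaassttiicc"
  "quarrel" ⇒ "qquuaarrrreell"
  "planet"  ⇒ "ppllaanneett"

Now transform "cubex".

ccuubbeexx

Rule — double every character.
Applying that to "cubex" gives "ccuubbeexx".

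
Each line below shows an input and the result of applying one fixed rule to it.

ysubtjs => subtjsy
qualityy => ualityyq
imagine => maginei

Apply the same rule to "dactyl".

The rule is to move the first character to the end.
For "dactyl" the result is "actyld".

actyld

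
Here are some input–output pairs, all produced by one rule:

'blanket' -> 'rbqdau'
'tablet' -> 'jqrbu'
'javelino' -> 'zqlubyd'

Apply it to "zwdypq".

pmtof

The rule is to shift every letter 10 places backward in the alphabet (wrapping around), then delete the last character.
Applying both steps to "zwdypq": "pmtofg", then "pmtof".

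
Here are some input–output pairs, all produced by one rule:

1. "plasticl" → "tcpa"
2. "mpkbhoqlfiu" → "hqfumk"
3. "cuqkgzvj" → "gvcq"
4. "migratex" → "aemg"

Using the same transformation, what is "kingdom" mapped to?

Rule — keep every other character starting from the first (positions 1st, 3rd, 5th, ...), then move the first 2 characters to the end (rotate left by 2).
For "kingdom", step one produces "kndm"; step two turns that into "dmkn".

dmkn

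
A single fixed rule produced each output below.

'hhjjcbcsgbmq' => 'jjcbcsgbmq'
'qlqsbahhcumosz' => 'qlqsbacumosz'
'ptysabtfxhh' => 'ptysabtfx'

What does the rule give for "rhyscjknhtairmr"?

In each case the input is transformed by: remove every "h".
So "rhyscjknhtairmr" becomes "ryscjkntairmr".

ryscjkntairmr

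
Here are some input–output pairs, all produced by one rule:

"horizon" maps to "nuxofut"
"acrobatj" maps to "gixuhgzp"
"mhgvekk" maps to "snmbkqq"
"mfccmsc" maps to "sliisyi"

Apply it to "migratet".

The pattern: shift every letter 6 places forward in the alphabet (wrapping around).
Applying that to "migratet" gives "somxgzkz".

somxgzkz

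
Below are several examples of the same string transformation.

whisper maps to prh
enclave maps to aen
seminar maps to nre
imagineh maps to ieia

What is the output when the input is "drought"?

The rule is to move the first 3 characters to the end (rotate left by 3), then keep every other character starting from the second (positions 2nd, 4th, 6th, ...).
For "drought", step one produces "ughtdro"; step two turns that into "gtr".

gtr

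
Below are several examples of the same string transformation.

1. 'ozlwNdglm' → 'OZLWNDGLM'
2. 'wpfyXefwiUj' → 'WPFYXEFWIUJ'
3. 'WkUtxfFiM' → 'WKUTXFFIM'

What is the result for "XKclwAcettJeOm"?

XKCLWACETTJEOM

The rule is to convert every letter to uppercase.
On "XKclwAcettJeOm" that produces "XKCLWACETTJEOM".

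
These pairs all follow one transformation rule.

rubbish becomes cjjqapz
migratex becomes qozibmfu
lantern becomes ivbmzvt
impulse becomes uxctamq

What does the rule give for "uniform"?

The pattern: move the first character to the end, then shift every letter 8 places forward in the alphabet (wrapping around).
Applying both steps to "uniform": "niformu", then "vqnwzuc".

vqnwzuc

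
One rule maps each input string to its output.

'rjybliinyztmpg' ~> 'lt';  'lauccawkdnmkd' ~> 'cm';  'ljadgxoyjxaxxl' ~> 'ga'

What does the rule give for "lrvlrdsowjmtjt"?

rm

In each case the input is transformed by: keep every other character starting from the first (positions 1st, 3rd, 5th, ...), then keep one character in every 3, starting at position 3 (positions 3rd, 6th, 9th, ...).
Doing the same to "lrvlrdsowjmtjt": "rm".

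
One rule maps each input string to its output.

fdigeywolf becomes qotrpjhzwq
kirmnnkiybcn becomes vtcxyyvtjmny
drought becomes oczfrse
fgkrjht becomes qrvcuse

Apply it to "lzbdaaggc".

Looking at the pairs, the operation is to shift every letter 11 places forward in the alphabet (wrapping around).
So "lzbdaaggc" becomes "wkmollrrn".

wkmollrrn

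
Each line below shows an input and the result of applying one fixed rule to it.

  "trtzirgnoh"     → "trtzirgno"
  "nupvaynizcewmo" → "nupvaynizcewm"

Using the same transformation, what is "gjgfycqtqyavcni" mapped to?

The rule is to delete the last character.
Applying that to "gjgfycqtqyavcni" gives "gjgfycqtqyavcn".

gjgfycqtqyavcn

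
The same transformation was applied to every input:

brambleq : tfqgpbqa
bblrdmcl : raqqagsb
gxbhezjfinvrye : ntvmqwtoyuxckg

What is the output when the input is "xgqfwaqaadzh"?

The rule is to move the last 2 characters to the front (rotate right by 2), then shift every letter 11 places backward in the alphabet (wrapping around).
"xgqfwaqaadzh" → "zhxgqfwaqaad" → "owmvfulpfpps".
(Check on "brambleq": → "eqbrambl" → "tfqgpbqa" ✓)

owmvfulpfpps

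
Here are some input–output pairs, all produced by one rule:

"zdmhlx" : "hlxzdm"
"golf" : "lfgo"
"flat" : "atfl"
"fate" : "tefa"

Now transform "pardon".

donpar

What's happening: swap the front and back halves of the string.
So "pardon" becomes "donpar".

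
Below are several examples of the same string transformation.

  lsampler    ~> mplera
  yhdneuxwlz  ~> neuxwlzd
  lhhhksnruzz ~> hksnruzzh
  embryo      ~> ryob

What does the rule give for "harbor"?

What's happening: delete the first 2 characters, then move the first character to the end.
For "harbor", step one produces "rbor"; step two turns that into "borr".

borr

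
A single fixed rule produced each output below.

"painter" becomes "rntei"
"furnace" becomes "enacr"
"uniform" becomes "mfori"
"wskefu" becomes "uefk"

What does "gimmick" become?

kmicm

What's happening: delete the first 2 characters, then swap the first and last characters.
Working it through for "gimmick": intermediate "mmick", final "kmicm".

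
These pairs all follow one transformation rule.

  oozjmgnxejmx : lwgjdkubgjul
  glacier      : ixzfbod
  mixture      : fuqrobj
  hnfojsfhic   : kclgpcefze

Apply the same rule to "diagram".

fxdoxja

Rule — shift every letter 3 places backward in the alphabet (wrapping around), then move the first character to the end.
For "diagram", step one produces "afxdoxj"; step two turns that into "fxdoxja".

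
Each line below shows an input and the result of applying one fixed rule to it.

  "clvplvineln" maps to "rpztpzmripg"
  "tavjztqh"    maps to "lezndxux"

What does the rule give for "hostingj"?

nswxmrkl

The pattern: swap the first and last characters, then shift every letter 4 places forward in the alphabet (wrapping around).
For "hostingj" the result is "nswxmrkl".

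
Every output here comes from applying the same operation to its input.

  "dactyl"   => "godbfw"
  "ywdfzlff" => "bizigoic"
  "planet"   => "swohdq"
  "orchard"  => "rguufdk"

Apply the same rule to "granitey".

jbuhdwql

The transformation: take characters alternately from the front and the back (1st, last, 2nd, 2nd-last, ...), then shift every letter 3 places forward in the alphabet (wrapping around).
On "granitey": the first step gives "gyreatni", and the second then gives "jbuhdwql".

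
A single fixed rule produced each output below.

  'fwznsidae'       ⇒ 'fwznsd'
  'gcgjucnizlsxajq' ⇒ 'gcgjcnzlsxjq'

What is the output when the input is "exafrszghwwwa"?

xfrszghwww

Each output is the input with this applied: remove every vowel.
Doing the same to "exafrszghwwwa": "xfrszghwww".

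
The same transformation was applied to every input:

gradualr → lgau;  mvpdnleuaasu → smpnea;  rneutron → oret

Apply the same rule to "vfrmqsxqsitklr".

lvrqxst

The transformation: move the last 3 characters to the front (rotate right by 3), then keep every other character starting from the second (positions 2nd, 4th, 6th, ...).
On "vfrmqsxqsitklr" that produces "lvrqxst".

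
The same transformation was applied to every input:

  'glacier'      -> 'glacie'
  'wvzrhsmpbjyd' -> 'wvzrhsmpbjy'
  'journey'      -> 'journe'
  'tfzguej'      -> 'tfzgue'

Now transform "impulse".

The pattern: delete the last character.
So "impulse" becomes "impuls".

impuls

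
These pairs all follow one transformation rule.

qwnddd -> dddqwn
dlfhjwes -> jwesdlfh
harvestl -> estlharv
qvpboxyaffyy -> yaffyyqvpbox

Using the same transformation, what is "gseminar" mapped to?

What's happening: swap the front and back halves of the string.
"gseminar" → "inargsem".

inargsem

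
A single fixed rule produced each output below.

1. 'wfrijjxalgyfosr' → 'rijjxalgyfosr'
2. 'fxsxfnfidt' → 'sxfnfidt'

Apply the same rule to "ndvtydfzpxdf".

vtydfzpxdf

Looking at the pairs, the operation is to delete the first 2 characters.
Doing the same to "ndvtydfzpxdf": "vtydfzpxdf".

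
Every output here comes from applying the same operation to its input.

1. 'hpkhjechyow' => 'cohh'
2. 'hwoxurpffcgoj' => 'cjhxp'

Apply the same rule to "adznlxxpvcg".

Looking at the pairs, the operation is to keep one character in every 3, starting at position 1 (positions 1st, 4th, 7th, ...), then move the last 2 characters to the front (rotate right by 2).
Starting from "adznlxxpvcg": after the first operation, "anxc"; after the second, "xcan".

xcan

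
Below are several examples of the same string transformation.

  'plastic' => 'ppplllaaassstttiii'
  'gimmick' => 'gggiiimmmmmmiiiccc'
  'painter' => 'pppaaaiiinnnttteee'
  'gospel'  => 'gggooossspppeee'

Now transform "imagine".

Looking at the pairs, the operation is to repeat every character 3 times, then delete the last 3 characters.
Starting from "imagine": after the first operation, "iiimmmaaagggiiinnneee"; after the second, "iiimmmaaagggiiinnn".

iiimmmaaagggiiinnn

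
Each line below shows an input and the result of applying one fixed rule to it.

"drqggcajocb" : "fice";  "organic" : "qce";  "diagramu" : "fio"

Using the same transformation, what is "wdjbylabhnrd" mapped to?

ydcp

Each output is the input with this applied: keep one character in every 3, starting at position 1 (positions 1st, 4th, 7th, ...), then shift every letter 2 places forward in the alphabet (wrapping around).
Applying both steps to "wdjbylabhnrd": "wban", then "ydcp".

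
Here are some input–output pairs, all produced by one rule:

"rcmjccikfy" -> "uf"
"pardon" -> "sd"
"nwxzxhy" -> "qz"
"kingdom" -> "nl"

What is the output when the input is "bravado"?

eu

What's happening: shift every letter 3 places forward in the alphabet (wrapping around), then keep only the first 2 characters.
Working it through for "bravado": intermediate "eudydgr", final "eu".
(Check on "pardon": → "sdugrq" → "sd" ✓)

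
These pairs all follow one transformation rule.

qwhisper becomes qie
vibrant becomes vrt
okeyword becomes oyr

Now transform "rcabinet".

rbe

Each output is the input with this applied: keep one character in every 3, starting at position 1 (positions 1st, 4th, 7th, ...).
For "rcabinet" the result is "rbe".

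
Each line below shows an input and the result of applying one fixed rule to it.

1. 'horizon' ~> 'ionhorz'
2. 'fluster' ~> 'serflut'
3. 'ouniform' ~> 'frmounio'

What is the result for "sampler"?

In each case the input is transformed by: move the last 3 characters to the front (rotate right by 3), then swap the first and last characters.
Working it through for "sampler": intermediate "lersamp", final "persaml".

persaml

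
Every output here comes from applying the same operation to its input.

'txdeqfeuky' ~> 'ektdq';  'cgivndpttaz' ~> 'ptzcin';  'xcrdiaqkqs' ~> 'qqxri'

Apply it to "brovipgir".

grboi

Each output is the input with this applied: keep every other character starting from the first (positions 1st, 3rd, 5th, ...), then move the first 3 characters to the end (rotate left by 3).
For "brovipgir", step one produces "boigr"; step two turns that into "grboi".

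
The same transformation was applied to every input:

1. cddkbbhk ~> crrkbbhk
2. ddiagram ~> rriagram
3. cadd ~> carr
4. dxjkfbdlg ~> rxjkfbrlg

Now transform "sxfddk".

Looking at the pairs, the operation is to replace every "d" with "r".
Doing the same to "sxfddk": "sxfrrk".

sxfrrk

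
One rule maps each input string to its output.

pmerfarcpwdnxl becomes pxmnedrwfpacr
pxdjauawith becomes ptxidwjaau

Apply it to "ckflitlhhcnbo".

Each output is the input with this applied: delete the last character, then take characters alternately from the front and the back (1st, last, 2nd, 2nd-last, ...).
On "ckflitlhhcnbo" that produces "cbknfclhihtl".

cbknfclhihtl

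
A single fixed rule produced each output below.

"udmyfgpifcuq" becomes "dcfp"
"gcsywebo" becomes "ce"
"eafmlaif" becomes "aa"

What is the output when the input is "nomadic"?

od

Looking at the pairs, the operation is to take characters alternately from the front and the back (1st, last, 2nd, 2nd-last, ...), then keep one character in every 3, starting at position 3 (positions 3rd, 6th, 9th, ...).
Applying that to "nomadic" gives "od".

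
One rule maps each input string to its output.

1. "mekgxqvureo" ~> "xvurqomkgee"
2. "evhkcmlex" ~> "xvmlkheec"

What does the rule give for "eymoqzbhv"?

The rule is to sort the characters into reverse alphabetical order.
On "eymoqzbhv" that produces "zyvqomheb".

zyvqomheb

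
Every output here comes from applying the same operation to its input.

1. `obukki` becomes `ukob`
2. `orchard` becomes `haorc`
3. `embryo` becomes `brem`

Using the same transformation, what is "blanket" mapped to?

nkbla

The transformation: delete the last 2 characters, then move the last 2 characters to the front (rotate right by 2).
For "blanket", step one produces "blank"; step two turns that into "nkbla".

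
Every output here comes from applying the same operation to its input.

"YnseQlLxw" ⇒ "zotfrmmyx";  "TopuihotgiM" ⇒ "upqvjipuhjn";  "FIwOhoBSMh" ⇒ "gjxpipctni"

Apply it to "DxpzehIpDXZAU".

eyqafijqeyabv

Looking at the pairs, the operation is to shift every letter 1 place forward in the alphabet (wrapping around), then convert every letter to lowercase.
For "DxpzehIpDXZAU", step one produces "EyqafiJqEYABV"; step two turns that into "eyqafijqeyabv".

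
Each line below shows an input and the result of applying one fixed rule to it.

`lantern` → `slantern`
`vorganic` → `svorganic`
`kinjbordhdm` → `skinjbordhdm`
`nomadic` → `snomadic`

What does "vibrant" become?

Each output is the input with this applied: prepend "s".
Applying that to "vibrant" gives "svibrant".

svibrant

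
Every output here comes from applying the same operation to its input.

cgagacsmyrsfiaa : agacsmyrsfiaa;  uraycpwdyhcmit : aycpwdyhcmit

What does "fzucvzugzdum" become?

ucvzugzdum

What's happening: delete the first 2 characters.
On "fzucvzugzdum" that produces "ucvzugzdum".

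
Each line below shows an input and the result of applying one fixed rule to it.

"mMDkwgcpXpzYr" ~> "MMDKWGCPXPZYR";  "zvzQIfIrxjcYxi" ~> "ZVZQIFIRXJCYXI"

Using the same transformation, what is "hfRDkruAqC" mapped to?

HFRDKRUAQC

What's happening: convert every letter to uppercase.
On "hfRDkruAqC" that produces "HFRDKRUAQC".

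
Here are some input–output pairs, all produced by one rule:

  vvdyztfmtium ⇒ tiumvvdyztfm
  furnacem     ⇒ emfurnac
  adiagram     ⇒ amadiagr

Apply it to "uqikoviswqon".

What's happening: move the first 2 characters to the end (rotate left by 2), then swap the front and back halves of the string.
For "uqikoviswqon", step one produces "ikoviswqonuq"; step two turns that into "wqonuqikovis".
(Check on "furnacem": → "rnacemfu" → "emfurnac" ✓)

wqonuqikovis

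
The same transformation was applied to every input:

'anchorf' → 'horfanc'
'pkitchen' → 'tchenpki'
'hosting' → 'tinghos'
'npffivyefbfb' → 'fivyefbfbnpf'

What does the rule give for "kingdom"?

gdomkin

The rule is to move the first 3 characters to the end (rotate left by 3).
So "kingdom" becomes "gdomkin".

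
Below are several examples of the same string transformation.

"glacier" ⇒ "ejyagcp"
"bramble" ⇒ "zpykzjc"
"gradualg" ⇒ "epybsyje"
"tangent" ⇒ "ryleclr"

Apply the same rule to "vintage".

The transformation: shift every letter 2 places backward in the alphabet (wrapping around).
For "vintage" the result is "tglryec".

tglryec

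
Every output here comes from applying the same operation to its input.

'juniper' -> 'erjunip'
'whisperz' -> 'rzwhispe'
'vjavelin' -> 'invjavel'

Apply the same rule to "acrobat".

atacrob

The transformation: move the last 2 characters to the front (rotate right by 2).
Doing the same to "acrobat": "atacrob".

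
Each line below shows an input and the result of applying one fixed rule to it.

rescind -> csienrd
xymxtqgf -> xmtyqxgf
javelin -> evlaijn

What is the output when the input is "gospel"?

pseolg

The rule is to move the first 3 characters to the end (rotate left by 3), then take characters alternately from the front and the back (1st, last, 2nd, 2nd-last, ...).
Starting from "gospel": after the first operation, "pelgos"; after the second, "pseolg".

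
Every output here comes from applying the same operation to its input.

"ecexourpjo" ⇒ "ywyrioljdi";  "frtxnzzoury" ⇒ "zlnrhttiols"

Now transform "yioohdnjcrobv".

Looking at the pairs, the operation is to shift every letter 6 places backward in the alphabet (wrapping around).
"yioohdnjcrobv" → "sciibxhdwlivp".

sciibxhdwlivp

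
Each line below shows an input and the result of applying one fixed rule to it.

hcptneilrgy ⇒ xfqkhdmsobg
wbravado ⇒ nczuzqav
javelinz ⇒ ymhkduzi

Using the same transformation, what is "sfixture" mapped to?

The transformation: shift every letter 1 place backward in the alphabet (wrapping around), then reverse the string.
Working it through for "sfixture": intermediate "rehwstqd", final "dqtswher".

dqtswher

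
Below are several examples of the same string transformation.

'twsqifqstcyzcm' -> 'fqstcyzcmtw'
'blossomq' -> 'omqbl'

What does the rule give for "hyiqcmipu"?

mipuhy

In each case the input is transformed by: move the first 2 characters to the end (rotate left by 2), then delete the first 3 characters.
Applying both steps to "hyiqcmipu": "iqcmipuhy", then "mipuhy".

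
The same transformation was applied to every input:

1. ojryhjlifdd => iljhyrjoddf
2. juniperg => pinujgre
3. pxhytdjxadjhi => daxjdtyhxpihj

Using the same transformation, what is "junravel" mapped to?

arnujlev

Each output is the input with this applied: reverse the string, then move the first 3 characters to the end (rotate left by 3).
Applying both steps to "junravel": "levarnuj", then "arnujlev".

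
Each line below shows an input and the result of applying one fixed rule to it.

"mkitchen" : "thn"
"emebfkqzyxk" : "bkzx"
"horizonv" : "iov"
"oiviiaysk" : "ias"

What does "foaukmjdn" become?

Looking at the pairs, the operation is to delete the first 3 characters, then keep every other character starting from the first (positions 1st, 3rd, 5th, ...).
"foaukmjdn" → "umd".

umd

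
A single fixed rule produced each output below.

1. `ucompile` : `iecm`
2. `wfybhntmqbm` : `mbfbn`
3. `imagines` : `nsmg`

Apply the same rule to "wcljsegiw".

What's happening: keep every other character starting from the second (positions 2nd, 4th, 6th, ...), then move the last 2 characters to the front (rotate right by 2).
Applying both steps to "wcljsegiw": "cjei", then "eicj".

eicj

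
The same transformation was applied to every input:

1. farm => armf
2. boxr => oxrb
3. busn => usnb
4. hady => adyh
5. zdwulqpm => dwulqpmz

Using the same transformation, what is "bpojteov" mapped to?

pojteovb

In each case the input is transformed by: move the first character to the end.
"bpojteov" → "pojteovb".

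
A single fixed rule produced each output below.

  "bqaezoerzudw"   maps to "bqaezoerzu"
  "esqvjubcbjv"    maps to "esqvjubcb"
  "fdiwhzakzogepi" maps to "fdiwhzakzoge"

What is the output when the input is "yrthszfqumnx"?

The transformation: delete the last 2 characters.
So "yrthszfqumnx" becomes "yrthszfqum".

yrthszfqum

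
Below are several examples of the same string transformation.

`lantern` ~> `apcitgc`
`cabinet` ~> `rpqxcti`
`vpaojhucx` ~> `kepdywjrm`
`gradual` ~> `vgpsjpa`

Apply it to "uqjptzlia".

The transformation: shift every letter 11 places backward in the alphabet (wrapping around).
"uqjptzlia" → "jfyeioaxp".

jfyeioaxp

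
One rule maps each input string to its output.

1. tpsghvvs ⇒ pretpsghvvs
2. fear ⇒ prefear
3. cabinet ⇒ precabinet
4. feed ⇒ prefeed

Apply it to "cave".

In each case the input is transformed by: prepend "pre".
Applying that to "cave" gives "precave".

precave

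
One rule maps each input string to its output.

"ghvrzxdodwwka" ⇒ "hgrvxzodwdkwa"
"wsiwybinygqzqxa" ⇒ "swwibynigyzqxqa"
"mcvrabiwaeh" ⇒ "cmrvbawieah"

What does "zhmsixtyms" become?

Rule — swap each adjacent pair of characters (1↔2, 3↔4, ...).
Applying that to "zhmsixtyms" gives "hzsmxiytsm".

hzsmxiytsm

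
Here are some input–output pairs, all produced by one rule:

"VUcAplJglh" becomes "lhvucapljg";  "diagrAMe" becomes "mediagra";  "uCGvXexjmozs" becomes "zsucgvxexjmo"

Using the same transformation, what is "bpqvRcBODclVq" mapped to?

vqbpqvrcbodcl

Each output is the input with this applied: move the last 2 characters to the front (rotate right by 2), then convert every letter to lowercase.
Working it through for "bpqvRcBODclVq": intermediate "VqbpqvRcBODcl", final "vqbpqvrcbodcl".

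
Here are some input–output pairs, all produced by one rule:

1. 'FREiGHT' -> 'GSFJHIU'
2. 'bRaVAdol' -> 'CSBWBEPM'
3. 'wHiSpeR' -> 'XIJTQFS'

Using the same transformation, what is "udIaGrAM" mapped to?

The rule is to shift every letter 1 place forward in the alphabet (wrapping around), then convert every letter to uppercase.
Applying both steps to "udIaGrAM": "veJbHsBN", then "VEJBHSBN".

VEJBHSBN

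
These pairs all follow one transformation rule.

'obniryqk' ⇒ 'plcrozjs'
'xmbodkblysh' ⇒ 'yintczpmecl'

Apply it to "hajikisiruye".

ifbzkvjsljjt

The pattern: take characters alternately from the front and the back (1st, last, 2nd, 2nd-last, ...), then shift every letter 1 place forward in the alphabet (wrapping around).
Starting from "hajikisiruye": after the first operation, "heayjuirkiis"; after the second, "ifbzkvjsljjt".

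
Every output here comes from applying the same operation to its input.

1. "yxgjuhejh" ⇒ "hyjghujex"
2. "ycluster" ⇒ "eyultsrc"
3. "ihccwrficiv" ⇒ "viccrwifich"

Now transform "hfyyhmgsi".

Each output is the input with this applied: swap each adjacent pair of characters (1↔2, 3↔4, ...), then swap the first and last characters.
On "hfyyhmgsi" that produces "ihyymhsgf".

ihyymhsgf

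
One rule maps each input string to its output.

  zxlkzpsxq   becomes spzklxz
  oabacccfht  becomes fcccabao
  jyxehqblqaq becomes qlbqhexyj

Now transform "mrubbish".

Rule — delete the last 2 characters, then reverse the string.
On "mrubbish": the first step gives "mrubbi", and the second then gives "ibburm".

ibburm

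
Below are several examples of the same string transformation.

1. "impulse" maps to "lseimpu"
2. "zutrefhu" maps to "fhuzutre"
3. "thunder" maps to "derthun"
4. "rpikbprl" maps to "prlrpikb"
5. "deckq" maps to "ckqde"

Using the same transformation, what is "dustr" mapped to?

The pattern: move the last 3 characters to the front (rotate right by 3).
Doing the same to "dustr": "strdu".

strdu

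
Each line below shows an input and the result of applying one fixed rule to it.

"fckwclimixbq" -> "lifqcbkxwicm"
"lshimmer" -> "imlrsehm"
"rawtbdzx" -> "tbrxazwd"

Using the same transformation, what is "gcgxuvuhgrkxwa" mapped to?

The transformation: take characters alternately from the front and the back (1st, last, 2nd, 2nd-last, ...), then move the last 2 characters to the front (rotate right by 2).
For "gcgxuvuhgrkxwa", step one produces "gacwgxxkurvguh"; step two turns that into "uhgacwgxxkurvg".
(Check on "lshimmer": → "lrsehmim" → "imlrsehm" ✓)

uhgacwgxxkurvg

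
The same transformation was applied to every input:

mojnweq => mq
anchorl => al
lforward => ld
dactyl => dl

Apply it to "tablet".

tt

What's happening: take characters alternately from the front and the back (1st, last, 2nd, 2nd-last, ...), then keep only the first 2 characters.
Starting from "tablet": after the first operation, "ttaebl"; after the second, "tt".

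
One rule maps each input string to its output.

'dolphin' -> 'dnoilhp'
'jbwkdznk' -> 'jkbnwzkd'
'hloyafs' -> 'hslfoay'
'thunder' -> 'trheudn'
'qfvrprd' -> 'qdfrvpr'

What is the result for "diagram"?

The rule is to take characters alternately from the front and the back (1st, last, 2nd, 2nd-last, ...).
Applying that to "diagram" gives "dmiaarg".

dmiaarg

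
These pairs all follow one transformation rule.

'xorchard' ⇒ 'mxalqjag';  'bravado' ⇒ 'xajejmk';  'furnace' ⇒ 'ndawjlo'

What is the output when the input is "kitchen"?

The pattern: swap the first and last characters, then shift every letter 9 places forward in the alphabet (wrapping around).
Working it through for "kitchen": intermediate "nitchek", final "wrclqnt".

wrclqnt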